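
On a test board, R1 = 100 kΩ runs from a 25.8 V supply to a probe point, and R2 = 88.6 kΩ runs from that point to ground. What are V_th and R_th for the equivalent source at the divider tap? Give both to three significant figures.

V_th is the open-circuit tap voltage: 25.8 × 88.6/(100 + 88.6) = 12.1 V.
With the supply zeroed, R1 and R2 appear in parallel from the tap: R_th = R1‖R2 = (100 × 88.6)/188.6 = 47.0 kΩ.

V_th = 12.1 V, R_th = 47.0 kΩ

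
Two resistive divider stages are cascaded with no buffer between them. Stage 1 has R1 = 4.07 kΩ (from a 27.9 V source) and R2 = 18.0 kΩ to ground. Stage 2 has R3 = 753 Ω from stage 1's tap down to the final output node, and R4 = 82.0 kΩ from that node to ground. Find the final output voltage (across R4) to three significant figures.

V_out ≈ 21.7 V

Stage 2 presents R3+R4 = 82750 Ω as a load on stage 1's tap.
Stage 1's lower leg becomes R2‖(R3+R4) = 14780 Ω, so V_mid = 27.9 × 14780/18850 = 21.88 V.
Stage 2 is itself unloaded: V_out = V_mid × R4/(R3+R4) = 21.88 × 82000/82750 = 21.7 V.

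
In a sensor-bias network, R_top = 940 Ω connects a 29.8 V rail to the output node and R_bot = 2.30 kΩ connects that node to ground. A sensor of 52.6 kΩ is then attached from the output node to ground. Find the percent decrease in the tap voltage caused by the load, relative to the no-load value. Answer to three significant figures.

1.25 %

The divider's output (Thévenin) resistance is R_top‖R_bot = 667.3 Ω.
Fractional drop under load = R_th/(R_th + R_L) = 667.3 / (667.3 + 52600) = 0.01253.
So the output falls by 1.25 %.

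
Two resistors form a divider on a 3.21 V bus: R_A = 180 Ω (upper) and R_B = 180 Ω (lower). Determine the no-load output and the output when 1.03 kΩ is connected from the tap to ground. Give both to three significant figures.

Unloaded: 1.60 V; loaded: 1.48 V

Open-circuit: V = 3.21 × 180/(180 + 180) = 1.60 V.
With the load, R_B becomes R_B‖R_L = 153.2 Ω, so V = 3.21 × 153.2/333.2 = 1.48 V.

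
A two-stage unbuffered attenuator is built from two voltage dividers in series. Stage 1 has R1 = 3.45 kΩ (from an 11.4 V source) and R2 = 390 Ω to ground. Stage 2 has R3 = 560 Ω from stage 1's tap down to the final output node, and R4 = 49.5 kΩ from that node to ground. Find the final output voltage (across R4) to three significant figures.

Stage 2 presents R3+R4 = 50060 Ω as a load on stage 1's tap.
Stage 1's lower leg becomes R2‖(R3+R4) = 387.0 Ω, so V_mid = 11.4 × 387.0/3837 = 1.150 V.
Stage 2 is itself unloaded: V_out = V_mid × R4/(R3+R4) = 1.150 × 49500/50060 = 1.14 V.

V_out ≈ 1.14 V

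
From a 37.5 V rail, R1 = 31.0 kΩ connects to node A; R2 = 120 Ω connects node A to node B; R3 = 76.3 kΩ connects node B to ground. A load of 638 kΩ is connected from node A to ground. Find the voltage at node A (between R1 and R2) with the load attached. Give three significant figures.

Below node A the series string R2+R3 = 76420 Ω sits in parallel with the 638000 Ω load: 68250 Ω.
V_A = 37.5 × 68250/(31000 + 68250) = 25.8 V.

V ≈ 25.8 V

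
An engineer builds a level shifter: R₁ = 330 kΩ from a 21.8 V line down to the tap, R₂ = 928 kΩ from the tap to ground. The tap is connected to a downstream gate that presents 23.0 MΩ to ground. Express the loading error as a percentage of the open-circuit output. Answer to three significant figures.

1.05 %

The divider's output (Thévenin) resistance is R₁‖R₂ = 243.4 kΩ.
Fractional drop under load = R_th/(R_th + R_L) = 243.4 / (243.4 + 23000) = 0.01047.
So the output falls by 1.05 %.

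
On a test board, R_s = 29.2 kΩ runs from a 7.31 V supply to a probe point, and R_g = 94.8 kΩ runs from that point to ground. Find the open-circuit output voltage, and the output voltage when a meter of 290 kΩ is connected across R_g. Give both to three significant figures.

Open-circuit: V = 7.31 × 94.8/(29.2 + 94.8) = 5.59 V.
With the load, R_g becomes R_g‖R_L = 71.44 kΩ, so V = 7.31 × 71.44/100.6 = 5.19 V.

Unloaded: 5.59 V; loaded: 5.19 V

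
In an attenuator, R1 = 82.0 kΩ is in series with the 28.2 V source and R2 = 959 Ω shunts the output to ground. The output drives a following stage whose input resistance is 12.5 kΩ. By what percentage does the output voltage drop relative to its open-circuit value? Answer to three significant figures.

7.05 %

The divider's output (Thévenin) resistance is R1‖R2 = 947.9 Ω.
Fractional drop under load = R_th/(R_th + R_L) = 947.9 / (947.9 + 12500) = 0.07049.
So the output falls by 7.05 %.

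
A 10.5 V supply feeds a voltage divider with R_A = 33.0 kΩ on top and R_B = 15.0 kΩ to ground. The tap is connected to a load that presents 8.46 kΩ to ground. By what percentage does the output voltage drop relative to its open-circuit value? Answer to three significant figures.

54.9 %

The divider's output (Thévenin) resistance is R_A‖R_B = 10.31 kΩ.
Fractional drop under load = R_th/(R_th + R_L) = 10.31 / (10.31 + 8.46) = 0.5493.
So the output falls by 54.9 %.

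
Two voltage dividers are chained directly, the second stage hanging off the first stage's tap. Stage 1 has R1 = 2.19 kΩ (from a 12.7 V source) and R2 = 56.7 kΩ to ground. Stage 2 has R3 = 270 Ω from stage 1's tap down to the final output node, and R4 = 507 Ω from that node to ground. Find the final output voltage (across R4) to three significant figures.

Stage 2 presents R3+R4 = 777.0 Ω as a load on stage 1's tap.
Stage 1's lower leg becomes R2‖(R3+R4) = 766.5 Ω, so V_mid = 12.7 × 766.5/2956 = 3.293 V.
Stage 2 is itself unloaded: V_out = V_mid × R4/(R3+R4) = 3.293 × 507/777.0 = 2.15 V.

V_out ≈ 2.15 V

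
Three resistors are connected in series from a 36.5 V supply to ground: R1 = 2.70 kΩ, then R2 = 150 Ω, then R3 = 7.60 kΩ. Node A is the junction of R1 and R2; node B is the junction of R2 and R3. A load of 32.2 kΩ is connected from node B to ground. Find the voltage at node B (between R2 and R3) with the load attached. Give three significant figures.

At node B, R3 is in parallel with the load: R3‖R_L = 6149 Ω.
Below node A the resistance is R2 + (R3‖R_L) = 6299 Ω, so V_A = 36.5 × 6299/8999 = 25.55 V.
Then V_B = V_A × (R3‖R_L)/(R2 + R3‖R_L) = 25.55 × 6149/6299 = 24.9 V.

V ≈ 24.9 V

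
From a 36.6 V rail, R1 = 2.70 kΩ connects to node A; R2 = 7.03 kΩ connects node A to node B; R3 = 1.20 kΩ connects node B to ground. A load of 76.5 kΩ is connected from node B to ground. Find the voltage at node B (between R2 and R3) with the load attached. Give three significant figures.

V ≈ 3.96 V

At node B, R3 is in parallel with the load: R3‖R_L = 1.181 kΩ.
Below node A the resistance is R2 + (R3‖R_L) = 8.211 kΩ, so V_A = 36.6 × 8.211/10.91 = 27.54 V.
Then V_B = V_A × (R3‖R_L)/(R2 + R3‖R_L) = 27.54 × 1.181/8.211 = 3.96 V.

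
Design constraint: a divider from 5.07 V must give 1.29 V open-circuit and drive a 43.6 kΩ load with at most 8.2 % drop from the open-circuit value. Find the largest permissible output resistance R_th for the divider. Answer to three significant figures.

Loading drop = R_th/(R_th + R_L) ≤ 0.0820, so R_th ≤ R_L · ε/(1−ε) = 43.6 kΩ × 0.0820/0.9180 = 3.89 kΩ.
(Any R1, R2 with R2/(R1+R2) = 0.254 and R1‖R2 ≤ 3.89 kΩ will meet the spec.)

R_th ≤ 3.89 kΩ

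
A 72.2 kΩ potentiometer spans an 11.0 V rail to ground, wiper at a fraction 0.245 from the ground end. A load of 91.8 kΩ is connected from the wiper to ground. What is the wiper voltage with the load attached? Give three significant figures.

V ≈ 2.35 V

The wiper splits the pot into (1−α)R = 54.51 kΩ above and αR = 17.69 kΩ below.
Lower section ‖ load = 14.83 kΩ.
V_wiper = 11.0 × 14.83/(54.51 + 14.83) = 2.35 V.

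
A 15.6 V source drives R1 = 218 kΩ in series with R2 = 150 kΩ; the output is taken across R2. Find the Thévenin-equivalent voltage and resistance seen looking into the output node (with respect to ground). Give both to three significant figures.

V_th = 6.36 V, R_th = 88.9 kΩ

V_th is the open-circuit tap voltage: 15.6 × 150/(218 + 150) = 6.36 V.
With the supply zeroed, R1 and R2 appear in parallel from the tap: R_th = R1‖R2 = (218 × 150)/368.0 = 88.9 kΩ.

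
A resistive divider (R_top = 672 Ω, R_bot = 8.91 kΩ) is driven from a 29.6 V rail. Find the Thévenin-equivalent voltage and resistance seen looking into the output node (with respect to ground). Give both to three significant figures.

V_th = 27.5 V, R_th = 625 Ω

V_th is the open-circuit tap voltage: 29.6 × 8910/(672 + 8910) = 27.5 V.
With the supply zeroed, R_top and R_bot appear in parallel from the tap: R_th = R_top‖R_bot = (672 × 8910)/9582 = 625 Ω.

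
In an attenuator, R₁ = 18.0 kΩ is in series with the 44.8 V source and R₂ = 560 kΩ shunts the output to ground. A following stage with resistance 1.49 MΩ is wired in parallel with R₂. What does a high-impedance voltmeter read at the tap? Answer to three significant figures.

V_out ≈ 42.9 V

The load sits in parallel with R₂: R₂‖R_L = (560 × 1490) / (560 + 1490) = 407.0 kΩ.
V_out = 44.8 × 407.0 / (18.0 + 407.0) = 44.8 × 407.0/425.0 = 42.9 V.
(Unloaded it would have been 43.4 V.)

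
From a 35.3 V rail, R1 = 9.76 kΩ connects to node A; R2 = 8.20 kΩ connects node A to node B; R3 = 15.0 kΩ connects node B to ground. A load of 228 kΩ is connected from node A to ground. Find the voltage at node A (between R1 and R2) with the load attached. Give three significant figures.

V ≈ 24.1 V

Below node A the series string R2+R3 = 23.20 kΩ sits in parallel with the 228 kΩ load: 21.06 kΩ.
V_A = 35.3 × 21.06/(9.76 + 21.06) = 24.1 V.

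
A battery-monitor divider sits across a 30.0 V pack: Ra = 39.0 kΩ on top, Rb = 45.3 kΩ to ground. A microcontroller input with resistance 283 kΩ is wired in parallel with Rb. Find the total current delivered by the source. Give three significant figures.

I ≈ 0.384 mA

Rb‖R_L = 39.05 kΩ, so the source sees Ra + Rb‖R_L = 78.05 kΩ.
I = 30.0 V / 78.05 kΩ = 0.384 mA.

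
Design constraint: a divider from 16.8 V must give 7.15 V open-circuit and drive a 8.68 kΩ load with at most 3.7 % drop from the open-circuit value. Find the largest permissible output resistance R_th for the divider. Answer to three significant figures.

R_th ≤ 333 Ω

Loading drop = R_th/(R_th + R_L) ≤ 0.0370, so R_th ≤ R_L · ε/(1−ε) = 8.68 kΩ × 0.0370/0.9630 = 333 Ω.
(Any R1, R2 with R2/(R1+R2) = 0.426 and R1‖R2 ≤ 333 Ω will meet the spec.)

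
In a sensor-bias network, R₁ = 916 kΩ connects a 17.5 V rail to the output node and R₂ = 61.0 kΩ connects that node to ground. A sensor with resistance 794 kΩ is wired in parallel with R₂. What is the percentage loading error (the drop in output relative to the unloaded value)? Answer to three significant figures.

The divider's output (Thévenin) resistance is R₁‖R₂ = 57.19 kΩ.
Fractional drop under load = R_th/(R_th + R_L) = 57.19 / (57.19 + 794) = 0.06719.
So the output falls by 6.72 %.

6.72 %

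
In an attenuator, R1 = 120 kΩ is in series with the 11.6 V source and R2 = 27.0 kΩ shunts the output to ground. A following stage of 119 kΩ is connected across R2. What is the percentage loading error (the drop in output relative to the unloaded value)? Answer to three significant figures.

The divider's output (Thévenin) resistance is R1‖R2 = 22.04 kΩ.
Fractional drop under load = R_th/(R_th + R_L) = 22.04 / (22.04 + 119) = 0.1563.
So the output falls by 15.6 %.

15.6 %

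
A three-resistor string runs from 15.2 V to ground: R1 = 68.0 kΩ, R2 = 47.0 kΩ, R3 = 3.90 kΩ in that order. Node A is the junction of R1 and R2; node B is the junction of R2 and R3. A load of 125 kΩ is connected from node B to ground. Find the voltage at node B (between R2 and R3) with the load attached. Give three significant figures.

At node B, R3 is in parallel with the load: R3‖R_L = 3.782 kΩ.
Below node A the resistance is R2 + (R3‖R_L) = 50.78 kΩ, so V_A = 15.2 × 50.78/118.8 = 6.498 V.
Then V_B = V_A × (R3‖R_L)/(R2 + R3‖R_L) = 6.498 × 3.782/50.78 = 0.484 V.

V ≈ 0.484 V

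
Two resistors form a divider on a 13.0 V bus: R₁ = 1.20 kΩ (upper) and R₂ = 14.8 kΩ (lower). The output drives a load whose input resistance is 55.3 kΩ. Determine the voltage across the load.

The load sits in parallel with R₂: R₂‖R_L = (14.8 × 55.3) / (14.8 + 55.3) = 11.68 kΩ.
V_out = 13.0 × 11.68 / (1.20 + 11.68) = 13.0 × 11.68/12.88 = 11.8 V.

V_out ≈ 11.8 V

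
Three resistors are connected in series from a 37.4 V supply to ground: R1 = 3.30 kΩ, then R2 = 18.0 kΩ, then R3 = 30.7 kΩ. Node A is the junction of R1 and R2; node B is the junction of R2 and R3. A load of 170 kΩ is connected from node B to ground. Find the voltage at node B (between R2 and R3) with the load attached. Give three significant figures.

At node B, R3 is in parallel with the load: R3‖R_L = 26.00 kΩ.
Below node A the resistance is R2 + (R3‖R_L) = 44.00 kΩ, so V_A = 37.4 × 44.00/47.30 = 34.79 V.
Then V_B = V_A × (R3‖R_L)/(R2 + R3‖R_L) = 34.79 × 26.00/44.00 = 20.6 V.

V ≈ 20.6 V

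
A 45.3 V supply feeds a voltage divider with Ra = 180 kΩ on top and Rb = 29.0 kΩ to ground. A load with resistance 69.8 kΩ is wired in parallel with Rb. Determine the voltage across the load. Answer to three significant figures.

V_out ≈ 4.63 V

The load sits in parallel with Rb: Rb‖R_L = (29.0 × 69.8) / (29.0 + 69.8) = 20.49 kΩ.
V_out = 45.3 × 20.49 / (180 + 20.49) = 45.3 × 20.49/200.5 = 4.63 V.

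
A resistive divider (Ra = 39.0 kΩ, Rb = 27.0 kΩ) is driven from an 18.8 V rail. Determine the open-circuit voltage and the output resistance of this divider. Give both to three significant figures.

V_th = 7.69 V, R_th = 16.0 kΩ

V_th is the open-circuit tap voltage: 18.8 × 27.0/(39.0 + 27.0) = 7.69 V.
With the supply zeroed, Ra and Rb appear in parallel from the tap: R_th = Ra‖Rb = (39.0 × 27.0)/66.00 = 16.0 kΩ.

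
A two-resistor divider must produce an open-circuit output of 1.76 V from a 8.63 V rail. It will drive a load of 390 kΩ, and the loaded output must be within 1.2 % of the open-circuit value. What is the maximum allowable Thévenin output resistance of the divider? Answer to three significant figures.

R_th ≤ 4.74 kΩ

Loading drop = R_th/(R_th + R_L) ≤ 0.0120, so R_th ≤ R_L · ε/(1−ε) = 390 kΩ × 0.0120/0.9880 = 4.74 kΩ.
(Any R1, R2 with R2/(R1+R2) = 0.204 and R1‖R2 ≤ 4.74 kΩ will meet the spec.)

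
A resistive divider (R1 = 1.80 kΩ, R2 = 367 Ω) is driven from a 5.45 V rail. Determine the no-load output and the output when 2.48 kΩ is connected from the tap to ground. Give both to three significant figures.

Open-circuit: V = 5.45 × 367/(1800 + 367) = 0.923 V.
With the load, R2 becomes R2‖R_L = 319.7 Ω, so V = 5.45 × 319.7/2120 = 0.822 V.

Unloaded: 0.923 V; loaded: 0.822 V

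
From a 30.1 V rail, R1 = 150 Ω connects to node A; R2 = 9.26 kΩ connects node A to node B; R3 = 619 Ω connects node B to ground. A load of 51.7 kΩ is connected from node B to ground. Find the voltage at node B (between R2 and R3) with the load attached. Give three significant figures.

V ≈ 1.84 V

At node B, R3 is in parallel with the load: R3‖R_L = 611.7 Ω.
Below node A the resistance is R2 + (R3‖R_L) = 9872 Ω, so V_A = 30.1 × 9872/10020 = 29.65 V.
Then V_B = V_A × (R3‖R_L)/(R2 + R3‖R_L) = 29.65 × 611.7/9872 = 1.84 V.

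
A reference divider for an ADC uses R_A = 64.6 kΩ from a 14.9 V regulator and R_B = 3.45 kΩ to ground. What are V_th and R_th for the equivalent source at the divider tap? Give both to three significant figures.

V_th = 0.755 V, R_th = 3.28 kΩ

V_th is the open-circuit tap voltage: 14.9 × 3.45/(64.6 + 3.45) = 0.755 V.
With the supply zeroed, R_A and R_B appear in parallel from the tap: R_th = R_A‖R_B = (64.6 × 3.45)/68.05 = 3.28 kΩ.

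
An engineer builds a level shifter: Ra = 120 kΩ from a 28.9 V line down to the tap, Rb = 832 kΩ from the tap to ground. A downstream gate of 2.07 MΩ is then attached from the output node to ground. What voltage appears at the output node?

The load sits in parallel with Rb: Rb‖R_L = (832 × 2070) / (832 + 2070) = 593.5 kΩ.
V_out = 28.9 × 593.5 / (120 + 593.5) = 28.9 × 593.5/713.5 = 24.0 V.

V_out ≈ 24.0 V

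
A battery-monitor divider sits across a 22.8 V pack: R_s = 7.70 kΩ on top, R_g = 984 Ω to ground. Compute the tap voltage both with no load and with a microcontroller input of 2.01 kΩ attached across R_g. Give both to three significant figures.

Open-circuit: V = 22.8 × 984/(7700 + 984) = 2.58 V.
With the load, R_g becomes R_g‖R_L = 660.6 Ω, so V = 22.8 × 660.6/8361 = 1.80 V.

Unloaded: 2.58 V; loaded: 1.80 V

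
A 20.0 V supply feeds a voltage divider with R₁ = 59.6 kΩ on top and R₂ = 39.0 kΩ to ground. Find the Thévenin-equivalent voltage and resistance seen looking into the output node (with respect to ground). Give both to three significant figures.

V_th is the open-circuit tap voltage: 20.0 × 39.0/(59.6 + 39.0) = 7.91 V.
With the supply zeroed, R₁ and R₂ appear in parallel from the tap: R_th = R₁‖R₂ = (59.6 × 39.0)/98.60 = 23.6 kΩ.

V_th = 7.91 V, R_th = 23.6 kΩ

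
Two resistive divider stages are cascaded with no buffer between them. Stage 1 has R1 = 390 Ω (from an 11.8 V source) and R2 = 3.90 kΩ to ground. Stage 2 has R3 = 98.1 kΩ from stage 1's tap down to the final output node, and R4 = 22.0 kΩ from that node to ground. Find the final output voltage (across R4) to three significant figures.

Stage 2 presents R3+R4 = 120100 Ω as a load on stage 1's tap.
Stage 1's lower leg becomes R2‖(R3+R4) = 3777 Ω, so V_mid = 11.8 × 3777/4167 = 10.70 V.
Stage 2 is itself unloaded: V_out = V_mid × R4/(R3+R4) = 10.70 × 22000/120100 = 1.96 V.

V_out ≈ 1.96 V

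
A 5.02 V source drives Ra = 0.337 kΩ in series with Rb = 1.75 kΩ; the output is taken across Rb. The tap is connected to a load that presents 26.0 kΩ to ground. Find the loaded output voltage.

V_out ≈ 4.16 V

The load sits in parallel with Rb: Rb‖R_L = (1750 × 26000) / (1750 + 26000) = 1640 Ω.
V_out = 5.02 × 1640 / (337 + 1640) = 5.02 × 1640/1977 = 4.16 V.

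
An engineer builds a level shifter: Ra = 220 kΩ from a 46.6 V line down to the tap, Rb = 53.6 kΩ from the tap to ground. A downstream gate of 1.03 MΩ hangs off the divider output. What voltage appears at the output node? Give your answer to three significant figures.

V_out ≈ 8.76 V

The load sits in parallel with Rb: Rb‖R_L = (53.6 × 1030) / (53.6 + 1030) = 50.95 kΩ.
V_out = 46.6 × 50.95 / (220 + 50.95) = 46.6 × 50.95/270.9 = 8.76 V.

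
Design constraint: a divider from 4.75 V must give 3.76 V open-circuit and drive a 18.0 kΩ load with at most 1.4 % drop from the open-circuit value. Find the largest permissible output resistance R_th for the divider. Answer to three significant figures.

Loading drop = R_th/(R_th + R_L) ≤ 0.0140, so R_th ≤ R_L · ε/(1−ε) = 18.0 kΩ × 0.0140/0.9860 = 256 Ω.
(Any R1, R2 with R2/(R1+R2) = 0.792 and R1‖R2 ≤ 256 Ω will meet the spec.)

R_th ≤ 256 Ω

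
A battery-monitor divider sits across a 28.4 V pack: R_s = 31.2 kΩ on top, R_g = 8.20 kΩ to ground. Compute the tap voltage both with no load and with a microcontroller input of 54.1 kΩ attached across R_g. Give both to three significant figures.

Unloaded: 5.91 V; loaded: 5.28 V

Open-circuit: V = 28.4 × 8.20/(31.2 + 8.20) = 5.91 V.
With the load, R_g becomes R_g‖R_L = 7.121 kΩ, so V = 28.4 × 7.121/38.32 = 5.28 V.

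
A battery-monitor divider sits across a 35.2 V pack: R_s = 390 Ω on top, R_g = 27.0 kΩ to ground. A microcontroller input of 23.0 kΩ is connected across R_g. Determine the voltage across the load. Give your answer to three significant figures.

V_out ≈ 34.1 V

The load sits in parallel with R_g: R_g‖R_L = (27000 × 23000) / (27000 + 23000) = 12420 Ω.
V_out = 35.2 × 12420 / (390 + 12420) = 35.2 × 12420/12810 = 34.1 V.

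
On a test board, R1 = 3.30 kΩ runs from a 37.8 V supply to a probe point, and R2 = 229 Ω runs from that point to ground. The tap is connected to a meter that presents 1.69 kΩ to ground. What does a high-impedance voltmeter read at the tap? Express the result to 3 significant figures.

The load sits in parallel with R2: R2‖R_L = (229 × 1690) / (229 + 1690) = 201.7 Ω.
V_out = 37.8 × 201.7 / (3300 + 201.7) = 37.8 × 201.7/3502 = 2.18 V.

V_out ≈ 2.18 V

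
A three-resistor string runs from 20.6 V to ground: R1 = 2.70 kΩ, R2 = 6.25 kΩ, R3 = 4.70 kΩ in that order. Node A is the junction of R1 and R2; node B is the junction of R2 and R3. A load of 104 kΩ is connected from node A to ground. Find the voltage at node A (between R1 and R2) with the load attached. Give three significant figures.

V ≈ 16.2 V

Below node A the series string R2+R3 = 10.95 kΩ sits in parallel with the 104 kΩ load: 9.907 kΩ.
V_A = 20.6 × 9.907/(2.70 + 9.907) = 16.2 V.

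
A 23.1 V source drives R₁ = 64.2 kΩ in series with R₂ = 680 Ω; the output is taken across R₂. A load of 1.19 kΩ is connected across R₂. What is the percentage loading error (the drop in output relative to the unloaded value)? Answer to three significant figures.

36.1 %

Unloaded V = 23.1 × 680/64880 = 0.2421 V.
Loaded: R₂‖R_L = 432.7 Ω, giving V = 23.1 × 432.7/64630 = 0.1547 V.
Drop = (0.2421 − 0.1547) / 0.2421 = 36.1 %.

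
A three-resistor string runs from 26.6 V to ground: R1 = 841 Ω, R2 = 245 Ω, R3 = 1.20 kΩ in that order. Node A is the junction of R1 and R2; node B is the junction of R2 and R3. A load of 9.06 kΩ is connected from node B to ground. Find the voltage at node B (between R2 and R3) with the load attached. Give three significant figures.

V ≈ 13.1 V

At node B, R3 is in parallel with the load: R3‖R_L = 1060 Ω.
Below node A the resistance is R2 + (R3‖R_L) = 1305 Ω, so V_A = 26.6 × 1305/2146 = 16.17 V.
Then V_B = V_A × (R3‖R_L)/(R2 + R3‖R_L) = 16.17 × 1060/1305 = 13.1 V.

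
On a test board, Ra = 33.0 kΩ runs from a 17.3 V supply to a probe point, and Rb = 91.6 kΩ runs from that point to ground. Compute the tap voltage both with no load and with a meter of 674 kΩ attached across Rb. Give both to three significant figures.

Unloaded: 12.7 V; loaded: 12.3 V

Open-circuit: V = 17.3 × 91.6/(33.0 + 91.6) = 12.7 V.
With the load, Rb becomes Rb‖R_L = 80.64 kΩ, so V = 17.3 × 80.64/113.6 = 12.3 V.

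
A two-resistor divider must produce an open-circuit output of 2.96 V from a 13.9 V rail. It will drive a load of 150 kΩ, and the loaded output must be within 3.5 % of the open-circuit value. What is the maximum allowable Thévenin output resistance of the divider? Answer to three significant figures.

R_th ≤ 5.44 kΩ

Loading drop = R_th/(R_th + R_L) ≤ 0.0350, so R_th ≤ R_L · ε/(1−ε) = 150 kΩ × 0.0350/0.9650 = 5.44 kΩ.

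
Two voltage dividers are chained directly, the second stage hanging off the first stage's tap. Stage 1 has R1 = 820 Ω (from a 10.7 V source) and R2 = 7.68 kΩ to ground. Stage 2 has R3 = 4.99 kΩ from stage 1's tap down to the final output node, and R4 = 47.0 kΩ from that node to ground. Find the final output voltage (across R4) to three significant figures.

V_out ≈ 8.62 V

Stage 2 presents R3+R4 = 51990 Ω as a load on stage 1's tap.
Stage 1's lower leg becomes R2‖(R3+R4) = 6692 Ω, so V_mid = 10.7 × 6692/7512 = 9.532 V.
Stage 2 is itself unloaded: V_out = V_mid × R4/(R3+R4) = 9.532 × 47000/51990 = 8.62 V.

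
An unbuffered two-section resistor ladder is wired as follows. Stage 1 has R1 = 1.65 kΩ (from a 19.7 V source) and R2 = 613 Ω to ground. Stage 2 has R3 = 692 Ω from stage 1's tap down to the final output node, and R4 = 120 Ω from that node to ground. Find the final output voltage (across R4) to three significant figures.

Stage 2 presents R3+R4 = 812.0 Ω as a load on stage 1's tap.
Stage 1's lower leg becomes R2‖(R3+R4) = 349.3 Ω, so V_mid = 19.7 × 349.3/1999 = 3.442 V.
Stage 2 is itself unloaded: V_out = V_mid × R4/(R3+R4) = 3.442 × 120/812.0 = 0.509 V.

V_out ≈ 0.509 V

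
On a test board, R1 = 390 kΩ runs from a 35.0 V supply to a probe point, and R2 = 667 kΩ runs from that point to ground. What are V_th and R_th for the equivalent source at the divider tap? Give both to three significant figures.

V_th is the open-circuit tap voltage: 35.0 × 667/(390 + 667) = 22.1 V.
With the supply zeroed, R1 and R2 appear in parallel from the tap: R_th = R1‖R2 = (390 × 667)/1057 = 246 kΩ.

V_th = 22.1 V, R_th = 246 kΩ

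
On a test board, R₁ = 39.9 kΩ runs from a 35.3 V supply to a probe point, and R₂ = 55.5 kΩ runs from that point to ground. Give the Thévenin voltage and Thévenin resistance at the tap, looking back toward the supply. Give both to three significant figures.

V_th is the open-circuit tap voltage: 35.3 × 55.5/(39.9 + 55.5) = 20.5 V.
With the supply zeroed, R₁ and R₂ appear in parallel from the tap: R_th = R₁‖R₂ = (39.9 × 55.5)/95.40 = 23.2 kΩ.

V_th = 20.5 V, R_th = 23.2 kΩ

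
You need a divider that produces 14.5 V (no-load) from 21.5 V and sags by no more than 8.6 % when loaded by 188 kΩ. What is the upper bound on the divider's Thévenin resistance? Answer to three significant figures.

R_th ≤ 17.7 kΩ

Loading drop = R_th/(R_th + R_L) ≤ 0.0860, so R_th ≤ R_L · ε/(1−ε) = 188 kΩ × 0.0860/0.9140 = 17.7 kΩ.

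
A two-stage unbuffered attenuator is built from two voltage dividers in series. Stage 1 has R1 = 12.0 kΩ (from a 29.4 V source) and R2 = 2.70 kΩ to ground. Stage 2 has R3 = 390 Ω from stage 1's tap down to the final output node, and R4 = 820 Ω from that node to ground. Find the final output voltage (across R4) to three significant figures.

Stage 2 presents R3+R4 = 1210 Ω as a load on stage 1's tap.
Stage 1's lower leg becomes R2‖(R3+R4) = 835.5 Ω, so V_mid = 29.4 × 835.5/12840 = 1.914 V.
Stage 2 is itself unloaded: V_out = V_mid × R4/(R3+R4) = 1.914 × 820/1210 = 1.30 V.

V_out ≈ 1.30 V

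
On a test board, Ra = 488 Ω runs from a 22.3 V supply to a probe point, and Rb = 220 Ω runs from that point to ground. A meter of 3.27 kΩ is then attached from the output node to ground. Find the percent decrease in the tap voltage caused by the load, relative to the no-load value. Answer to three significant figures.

The divider's output (Thévenin) resistance is Ra‖Rb = 151.6 Ω.
Fractional drop under load = R_th/(R_th + R_L) = 151.6 / (151.6 + 3270) = 0.04432.
So the output falls by 4.43 %.

4.43 %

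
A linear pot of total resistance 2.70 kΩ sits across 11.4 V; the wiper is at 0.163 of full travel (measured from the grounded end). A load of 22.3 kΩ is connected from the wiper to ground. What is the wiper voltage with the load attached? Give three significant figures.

V ≈ 1.83 V

The wiper splits the pot into (1−α)R = 2260 Ω above and αR = 440.1 Ω below.
Lower section ‖ load = 431.6 Ω.
V_wiper = 11.4 × 431.6/(2260 + 431.6) = 1.83 V.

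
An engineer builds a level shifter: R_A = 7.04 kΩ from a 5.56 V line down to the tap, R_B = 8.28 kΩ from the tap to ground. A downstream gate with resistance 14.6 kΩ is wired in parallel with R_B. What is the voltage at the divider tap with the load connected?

The load sits in parallel with R_B: R_B‖R_L = (8.28 × 14.6) / (8.28 + 14.6) = 5.284 kΩ.
V_out = 5.56 × 5.284 / (7.04 + 5.284) = 5.56 × 5.284/12.32 = 2.38 V.

V_out ≈ 2.38 V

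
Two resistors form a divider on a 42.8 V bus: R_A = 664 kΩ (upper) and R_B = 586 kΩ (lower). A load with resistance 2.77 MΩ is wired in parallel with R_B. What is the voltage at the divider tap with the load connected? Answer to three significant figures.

The load sits in parallel with R_B: R_B‖R_L = (586 × 2770) / (586 + 2770) = 483.7 kΩ.
V_out = 42.8 × 483.7 / (664 + 483.7) = 42.8 × 483.7/1148 = 18.0 V.
(Unloaded it would have been 20.1 V.)

V_out ≈ 18.0 V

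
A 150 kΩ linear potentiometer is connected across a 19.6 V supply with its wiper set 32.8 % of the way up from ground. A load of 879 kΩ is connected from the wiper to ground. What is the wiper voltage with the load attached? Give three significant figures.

V ≈ 6.20 V

The wiper splits the pot into (1−α)R = 100.8 kΩ above and αR = 49.20 kΩ below.
Lower section ‖ load = 46.59 kΩ.
V_wiper = 19.6 × 46.59/(100.8 + 46.59) = 6.20 V.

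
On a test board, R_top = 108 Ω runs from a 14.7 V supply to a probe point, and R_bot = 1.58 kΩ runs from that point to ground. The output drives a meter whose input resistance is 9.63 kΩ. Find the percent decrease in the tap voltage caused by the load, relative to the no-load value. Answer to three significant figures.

1.04 %

The divider's output (Thévenin) resistance is R_top‖R_bot = 101.1 Ω.
Fractional drop under load = R_th/(R_th + R_L) = 101.1 / (101.1 + 9630) = 0.01039.
So the output falls by 1.04 %.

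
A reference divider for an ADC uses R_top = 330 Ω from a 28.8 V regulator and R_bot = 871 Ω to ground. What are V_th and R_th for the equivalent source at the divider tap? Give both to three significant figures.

V_th is the open-circuit tap voltage: 28.8 × 871/(330 + 871) = 20.9 V.
With the supply zeroed, R_top and R_bot appear in parallel from the tap: R_th = R_top‖R_bot = (330 × 871)/1201 = 239 Ω.

V_th = 20.9 V, R_th = 239 Ω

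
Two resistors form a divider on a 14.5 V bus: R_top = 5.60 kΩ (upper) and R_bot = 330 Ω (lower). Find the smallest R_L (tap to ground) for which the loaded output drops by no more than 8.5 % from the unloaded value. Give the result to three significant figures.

Output resistance R_th = R_top‖R_bot = (5600 × 330)/5930 = 311.6 Ω.
The fractional drop is R_th/(R_th + R_L); requiring this ≤ 0.0850 gives R_L ≥ R_th(1/0.0850 − 1) = 311.6 × 10.76 = 3.35 kΩ.

R_L(min) ≈ 3.35 kΩ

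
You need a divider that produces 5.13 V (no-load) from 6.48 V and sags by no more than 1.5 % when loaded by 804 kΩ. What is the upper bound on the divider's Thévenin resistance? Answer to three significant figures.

R_th ≤ 12.2 kΩ

Loading drop = R_th/(R_th + R_L) ≤ 0.0150, so R_th ≤ R_L · ε/(1−ε) = 804 kΩ × 0.0150/0.9850 = 12.2 kΩ.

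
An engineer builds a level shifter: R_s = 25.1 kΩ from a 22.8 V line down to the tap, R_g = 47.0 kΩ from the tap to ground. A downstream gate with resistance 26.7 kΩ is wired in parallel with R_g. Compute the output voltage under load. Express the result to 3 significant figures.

V_out ≈ 9.22 V

The load sits in parallel with R_g: R_g‖R_L = (47.0 × 26.7) / (47.0 + 26.7) = 17.03 kΩ.
V_out = 22.8 × 17.03 / (25.1 + 17.03) = 22.8 × 17.03/42.13 = 9.22 V.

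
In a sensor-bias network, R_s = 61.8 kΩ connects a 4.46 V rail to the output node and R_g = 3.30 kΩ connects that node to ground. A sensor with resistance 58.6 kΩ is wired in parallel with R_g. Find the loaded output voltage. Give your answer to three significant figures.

V_out ≈ 0.215 V

The load sits in parallel with R_g: R_g‖R_L = (3.30 × 58.6) / (3.30 + 58.6) = 3.124 kΩ.
V_out = 4.46 × 3.124 / (61.8 + 3.124) = 4.46 × 3.124/64.92 = 0.215 V.
(Unloaded it would have been 0.226 V.)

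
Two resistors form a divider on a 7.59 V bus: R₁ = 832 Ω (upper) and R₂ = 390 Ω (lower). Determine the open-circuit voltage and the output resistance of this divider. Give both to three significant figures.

V_th is the open-circuit tap voltage: 7.59 × 390/(832 + 390) = 2.42 V.
With the supply zeroed, R₁ and R₂ appear in parallel from the tap: R_th = R₁‖R₂ = (832 × 390)/1222 = 266 Ω.

V_th = 2.42 V, R_th = 266 Ω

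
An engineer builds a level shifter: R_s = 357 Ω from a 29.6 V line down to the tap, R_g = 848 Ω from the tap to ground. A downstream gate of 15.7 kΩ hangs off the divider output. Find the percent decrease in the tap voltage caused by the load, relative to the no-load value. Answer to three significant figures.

1.58 %

The divider's output (Thévenin) resistance is R_s‖R_g = 251.2 Ω.
Fractional drop under load = R_th/(R_th + R_L) = 251.2 / (251.2 + 15700) = 0.01575.
So the output falls by 1.58 %.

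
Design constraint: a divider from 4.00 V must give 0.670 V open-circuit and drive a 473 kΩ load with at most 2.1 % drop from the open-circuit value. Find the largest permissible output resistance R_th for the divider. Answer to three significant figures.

Loading drop = R_th/(R_th + R_L) ≤ 0.0210, so R_th ≤ R_L · ε/(1−ε) = 473 kΩ × 0.0210/0.9790 = 10.1 kΩ.
(Any R1, R2 with R2/(R1+R2) = 0.168 and R1‖R2 ≤ 10.1 kΩ will meet the spec.)

R_th ≤ 10.1 kΩ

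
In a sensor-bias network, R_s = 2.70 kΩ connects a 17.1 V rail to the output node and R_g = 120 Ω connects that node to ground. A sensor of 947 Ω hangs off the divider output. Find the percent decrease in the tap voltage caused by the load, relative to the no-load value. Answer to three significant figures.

Unloaded V = 17.1 × 120/2820 = 0.72766 V.
Loaded: R_g‖R_L = 106.5 Ω, giving V = 17.1 × 106.5/2807 = 0.64893 V.
Drop = (0.72766 − 0.64893) / 0.72766 = 10.8 %.

10.8 %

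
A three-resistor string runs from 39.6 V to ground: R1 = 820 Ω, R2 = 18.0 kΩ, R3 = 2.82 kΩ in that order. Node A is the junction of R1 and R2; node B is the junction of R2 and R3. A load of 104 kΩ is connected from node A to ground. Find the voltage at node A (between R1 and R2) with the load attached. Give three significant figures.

Below node A the series string R2+R3 = 20820 Ω sits in parallel with the 104000 Ω load: 17350 Ω.
V_A = 39.6 × 17350/(820 + 17350) = 37.8 V.

V ≈ 37.8 V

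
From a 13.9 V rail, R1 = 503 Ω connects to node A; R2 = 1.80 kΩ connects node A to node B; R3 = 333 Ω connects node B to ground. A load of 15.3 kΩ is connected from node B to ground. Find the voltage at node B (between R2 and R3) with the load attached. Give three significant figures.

At node B, R3 is in parallel with the load: R3‖R_L = 325.9 Ω.
Below node A the resistance is R2 + (R3‖R_L) = 2126 Ω, so V_A = 13.9 × 2126/2629 = 11.24 V.
Then V_B = V_A × (R3‖R_L)/(R2 + R3‖R_L) = 11.24 × 325.9/2126 = 1.72 V.

V ≈ 1.72 V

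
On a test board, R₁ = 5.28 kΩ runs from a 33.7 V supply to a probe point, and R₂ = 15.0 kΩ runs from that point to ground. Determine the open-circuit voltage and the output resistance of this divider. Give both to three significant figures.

V_th is the open-circuit tap voltage: 33.7 × 15.0/(5.28 + 15.0) = 24.9 V.
With the supply zeroed, R₁ and R₂ appear in parallel from the tap: R_th = R₁‖R₂ = (5.28 × 15.0)/20.28 = 3.91 kΩ.

V_th = 24.9 V, R_th = 3.91 kΩ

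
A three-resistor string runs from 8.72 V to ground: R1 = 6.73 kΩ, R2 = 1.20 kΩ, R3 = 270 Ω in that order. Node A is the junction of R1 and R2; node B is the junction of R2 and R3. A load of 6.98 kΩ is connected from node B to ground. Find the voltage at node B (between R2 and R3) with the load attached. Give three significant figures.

At node B, R3 is in parallel with the load: R3‖R_L = 259.9 Ω.
Below node A the resistance is R2 + (R3‖R_L) = 1460 Ω, so V_A = 8.72 × 1460/8190 = 1.554 V.
Then V_B = V_A × (R3‖R_L)/(R2 + R3‖R_L) = 1.554 × 259.9/1460 = 0.277 V.

V ≈ 0.277 V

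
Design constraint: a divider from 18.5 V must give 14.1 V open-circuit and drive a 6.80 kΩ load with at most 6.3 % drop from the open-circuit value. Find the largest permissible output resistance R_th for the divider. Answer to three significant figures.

R_th ≤ 457 Ω

Loading drop = R_th/(R_th + R_L) ≤ 0.0630, so R_th ≤ R_L · ε/(1−ε) = 6.80 kΩ × 0.0630/0.9370 = 457 Ω.
(Any R1, R2 with R2/(R1+R2) = 0.762 and R1‖R2 ≤ 457 Ω will meet the spec.)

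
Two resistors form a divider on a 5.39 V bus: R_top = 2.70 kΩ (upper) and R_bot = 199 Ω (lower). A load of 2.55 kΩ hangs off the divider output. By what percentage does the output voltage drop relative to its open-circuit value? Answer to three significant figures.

6.78 %

The divider's output (Thévenin) resistance is R_top‖R_bot = 185.3 Ω.
Fractional drop under load = R_th/(R_th + R_L) = 185.3 / (185.3 + 2550) = 0.06776.
So the output falls by 6.78 %.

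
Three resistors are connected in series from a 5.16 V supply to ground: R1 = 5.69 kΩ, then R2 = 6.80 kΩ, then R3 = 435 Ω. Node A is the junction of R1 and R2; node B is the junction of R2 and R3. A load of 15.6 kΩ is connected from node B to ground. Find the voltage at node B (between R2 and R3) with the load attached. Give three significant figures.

V ≈ 0.169 V

At node B, R3 is in parallel with the load: R3‖R_L = 423.2 Ω.
Below node A the resistance is R2 + (R3‖R_L) = 7223 Ω, so V_A = 5.16 × 7223/12910 = 2.886 V.
Then V_B = V_A × (R3‖R_L)/(R2 + R3‖R_L) = 2.886 × 423.2/7223 = 0.169 V.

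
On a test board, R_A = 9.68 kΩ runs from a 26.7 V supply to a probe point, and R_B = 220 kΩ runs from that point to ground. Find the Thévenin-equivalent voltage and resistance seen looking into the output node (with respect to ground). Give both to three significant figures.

V_th is the open-circuit tap voltage: 26.7 × 220/(9.68 + 220) = 25.6 V.
With the supply zeroed, R_A and R_B appear in parallel from the tap: R_th = R_A‖R_B = (9.68 × 220)/229.7 = 9.27 kΩ.

V_th = 25.6 V, R_th = 9.27 kΩ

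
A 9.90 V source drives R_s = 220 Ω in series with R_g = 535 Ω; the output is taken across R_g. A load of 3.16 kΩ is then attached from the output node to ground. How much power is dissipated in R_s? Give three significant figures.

P ≈ 47.0 mW

Total resistance from the source is R_s + (R_g‖R_L) = 677.5 Ω, so I = 9.90/677.5 Ω = 14.61 mA.
P = I²·R_s = (14.61 mA)² × 220 Ω = 47.0 mW.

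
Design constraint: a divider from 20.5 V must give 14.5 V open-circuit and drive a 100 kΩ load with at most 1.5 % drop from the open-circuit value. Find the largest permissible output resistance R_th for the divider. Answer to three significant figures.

Loading drop = R_th/(R_th + R_L) ≤ 0.0150, so R_th ≤ R_L · ε/(1−ε) = 100 kΩ × 0.0150/0.9850 = 1.52 kΩ.
(Any R1, R2 with R2/(R1+R2) = 0.707 and R1‖R2 ≤ 1.52 kΩ will meet the spec.)

R_th ≤ 1.52 kΩ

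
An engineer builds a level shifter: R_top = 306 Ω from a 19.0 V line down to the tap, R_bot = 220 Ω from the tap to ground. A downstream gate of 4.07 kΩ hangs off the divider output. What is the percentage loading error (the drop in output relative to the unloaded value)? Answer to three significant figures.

The divider's output (Thévenin) resistance is R_top‖R_bot = 128.0 Ω.
Fractional drop under load = R_th/(R_th + R_L) = 128.0 / (128.0 + 4070) = 0.03049.
So the output falls by 3.05 %.

3.05 %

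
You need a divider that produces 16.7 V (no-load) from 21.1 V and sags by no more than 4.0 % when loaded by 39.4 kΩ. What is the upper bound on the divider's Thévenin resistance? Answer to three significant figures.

R_th ≤ 1.64 kΩ

Loading drop = R_th/(R_th + R_L) ≤ 0.0400, so R_th ≤ R_L · ε/(1−ε) = 39.4 kΩ × 0.0400/0.9600 = 1.64 kΩ.
(Any R1, R2 with R2/(R1+R2) = 0.791 and R1‖R2 ≤ 1.64 kΩ will meet the spec.)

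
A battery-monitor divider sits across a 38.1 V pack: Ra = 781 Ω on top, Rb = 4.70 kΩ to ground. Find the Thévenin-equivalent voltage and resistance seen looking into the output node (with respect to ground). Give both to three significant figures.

V_th = 32.7 V, R_th = 670 Ω

V_th is the open-circuit tap voltage: 38.1 × 4700/(781 + 4700) = 32.7 V.
With the supply zeroed, Ra and Rb appear in parallel from the tap: R_th = Ra‖Rb = (781 × 4700)/5481 = 670 Ω.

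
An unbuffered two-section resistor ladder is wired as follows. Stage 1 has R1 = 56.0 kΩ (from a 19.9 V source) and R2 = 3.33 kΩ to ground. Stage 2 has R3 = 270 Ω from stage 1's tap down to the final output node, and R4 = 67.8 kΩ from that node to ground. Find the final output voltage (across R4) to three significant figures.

Stage 2 presents R3+R4 = 68070 Ω as a load on stage 1's tap.
Stage 1's lower leg becomes R2‖(R3+R4) = 3175 Ω, so V_mid = 19.9 × 3175/59170 = 1.068 V.
Stage 2 is itself unloaded: V_out = V_mid × R4/(R3+R4) = 1.068 × 67800/68070 = 1.06 V.

V_out ≈ 1.06 V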